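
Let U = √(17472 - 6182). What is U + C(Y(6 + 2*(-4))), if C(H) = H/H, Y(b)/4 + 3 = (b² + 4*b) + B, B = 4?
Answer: 1 + √11290 ≈ 107.25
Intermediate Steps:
U = √11290 ≈ 106.25
Y(b) = 4 + 4*b² + 16*b (Y(b) = -12 + 4*((b² + 4*b) + 4) = -12 + 4*(4 + b² + 4*b) = -12 + (16 + 4*b² + 16*b) = 4 + 4*b² + 16*b)
C(H) = 1
U + C(Y(6 + 2*(-4))) = √11290 + 1 = 1 + √11290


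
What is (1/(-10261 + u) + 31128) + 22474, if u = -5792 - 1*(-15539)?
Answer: 27551427/514 ≈ 53602.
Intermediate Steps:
u = 9747 (u = -5792 + 15539 = 9747)
(1/(-10261 + u) + 31128) + 22474 = (1/(-10261 + 9747) + 31128) + 22474 = (1/(-514) + 31128) + 22474 = (-1/514 + 31128) + 22474 = 15999791/514 + 22474 = 27551427/514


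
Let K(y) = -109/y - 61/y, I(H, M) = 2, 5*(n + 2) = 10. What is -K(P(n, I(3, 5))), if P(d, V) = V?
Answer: 85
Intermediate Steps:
n = 0 (n = -2 + (1/5)*10 = -2 + 2 = 0)
K(y) = -170/y
-K(P(n, I(3, 5))) = -(-170)/2 = -1*(-85) = 85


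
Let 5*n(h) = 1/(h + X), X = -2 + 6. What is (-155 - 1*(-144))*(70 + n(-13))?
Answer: -34639/45 ≈ -769.76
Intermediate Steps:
X = 4
n(h) = 1/(5*(4 + h)) (n(h) = 1/(5*(h + 4)) = 1/(5*(4 + h)))
(-155 - 1*(-144))*(70 + n(-13)) = (-155 - 1*(-144))*(70 + 1/(5*(4 - 13))) = (-155 + 144)*(70 + (⅕)/(-9)) = -11*(70 + (⅕)*(-⅑)) = -11*(70 - 1/45) = -11*3149/45 = -34639/45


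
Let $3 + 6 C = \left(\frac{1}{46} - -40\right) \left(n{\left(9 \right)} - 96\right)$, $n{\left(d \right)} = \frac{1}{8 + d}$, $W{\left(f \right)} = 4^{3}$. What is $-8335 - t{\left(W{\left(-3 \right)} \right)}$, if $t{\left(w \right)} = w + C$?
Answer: $- \frac{36403091}{4692} \approx -7758.5$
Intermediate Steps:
$W{\left(f \right)} = 64$
$C = - \frac{3005017}{4692}$ ($C = - \frac{1}{2} + \frac{\left(\frac{1}{46} - -40\right) \left(\frac{1}{8 + 9} - 96\right)}{6} = - \frac{1}{2} + \frac{\left(\frac{1}{46} + 40\right) \left(\frac{1}{17} - 96\right)}{6} = - \frac{1}{2} + \frac{\frac{1841}{46} \left(\frac{1}{17} - 96\right)}{6} = - \frac{1}{2} + \frac{\frac{1841}{46} \left(- \frac{1631}{17}\right)}{6} = - \frac{1}{2} + \frac{1}{6} \left(- \frac{3002671}{782}\right) = - \frac{1}{2} - \frac{3002671}{4692} = - \frac{3005017}{4692} \approx -640.46$)
$t{\left(w \right)} = - \frac{3005017}{4692} + w$ ($t{\left(w \right)} = w - \frac{3005017}{4692} = - \frac{3005017}{4692} + w$)
$-8335 - t{\left(W{\left(-3 \right)} \right)} = -8335 - \left(- \frac{3005017}{4692} + 64\right) = -8335 - - \frac{2704729}{4692} = -8335 + \frac{2704729}{4692} = - \frac{36403091}{4692}$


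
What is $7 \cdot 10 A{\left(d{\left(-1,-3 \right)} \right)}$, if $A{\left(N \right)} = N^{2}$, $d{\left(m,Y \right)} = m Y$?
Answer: $630$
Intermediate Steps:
$d{\left(m,Y \right)} = Y m$
$7 \cdot 10 A{\left(d{\left(-1,-3 \right)} \right)} = 7 \cdot 10 \left(\left(-3\right) \left(-1\right)\right)^{2} = 70 \cdot 3^{2} = 70 \cdot 9 = 630$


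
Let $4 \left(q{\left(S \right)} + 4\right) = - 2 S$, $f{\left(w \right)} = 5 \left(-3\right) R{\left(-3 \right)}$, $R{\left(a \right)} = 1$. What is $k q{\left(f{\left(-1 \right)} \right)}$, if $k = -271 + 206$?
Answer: $- \frac{455}{2} \approx -227.5$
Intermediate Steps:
$k = -65$
$f{\left(w \right)} = -15$ ($f{\left(w \right)} = 5 \left(-3\right) 1 = \left(-15\right) 1 = -15$)
$q{\left(S \right)} = -4 - \frac{S}{2}$ ($q{\left(S \right)} = -4 + \frac{\left(-2\right) S}{4} = -4 - \frac{S}{2}$)
$k q{\left(f{\left(-1 \right)} \right)} = - 65 \left(-4 - - \frac{15}{2}\right) = - 65 \left(-4 + \frac{15}{2}\right) = \left(-65\right) \frac{7}{2} = - \frac{455}{2}$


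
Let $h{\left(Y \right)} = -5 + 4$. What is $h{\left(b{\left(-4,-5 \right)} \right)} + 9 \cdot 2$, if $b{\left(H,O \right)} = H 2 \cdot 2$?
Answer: $17$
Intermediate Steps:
$b{\left(H,O \right)} = 4 H$ ($b{\left(H,O \right)} = 2 H 2 = 4 H$)
$h{\left(Y \right)} = -1$
$h{\left(b{\left(-4,-5 \right)} \right)} + 9 \cdot 2 = -1 + 9 \cdot 2 = -1 + 18 = 17$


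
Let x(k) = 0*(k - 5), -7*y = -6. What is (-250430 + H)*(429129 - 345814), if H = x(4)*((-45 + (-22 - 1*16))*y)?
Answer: -20864575450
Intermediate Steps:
y = 6/7 (y = -⅐*(-6) = 6/7 ≈ 0.85714)
x(k) = 0 (x(k) = 0*(-5 + k) = 0)
H = 0 (H = 0*((-45 + (-22 - 1*16))*(6/7)) = 0*((-45 + (-22 - 16))*(6/7)) = 0*((-45 - 38)*(6/7)) = 0*(-83*6/7) = 0*(-498/7) = 0)
(-250430 + H)*(429129 - 345814) = (-250430 + 0)*(429129 - 345814) = -250430*83315 = -20864575450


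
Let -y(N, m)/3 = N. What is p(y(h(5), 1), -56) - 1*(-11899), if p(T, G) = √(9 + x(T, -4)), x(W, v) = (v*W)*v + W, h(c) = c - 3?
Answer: 11899 + I*√93 ≈ 11899.0 + 9.6436*I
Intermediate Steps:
h(c) = -3 + c
x(W, v) = W + W*v² (x(W, v) = (W*v)*v + W = W*v² + W = W + W*v²)
y(N, m) = -3*N
p(T, G) = √(9 + 17*T) (p(T, G) = √(9 + T*(1 + (-4)²)) = √(9 + T*(1 + 16)) = √(9 + T*17) = √(9 + 17*T))
p(y(h(5), 1), -56) - 1*(-11899) = √(9 + 17*(-3*(-3 + 5))) - 1*(-11899) = √(9 + 17*(-3*2)) + 11899 = √(9 + 17*(-6)) + 11899 = √(9 - 102) + 11899 = √(-93) + 11899 = I*√93 + 11899 = 11899 + I*√93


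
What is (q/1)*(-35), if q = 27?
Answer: -945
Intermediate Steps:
(q/1)*(-35) = (27/1)*(-35) = (27*1)*(-35) = 27*(-35) = -945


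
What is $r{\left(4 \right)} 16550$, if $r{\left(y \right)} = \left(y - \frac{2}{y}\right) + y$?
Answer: $124125$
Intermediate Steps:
$r{\left(y \right)} = - \frac{2}{y} + 2 y$
$r{\left(4 \right)} 16550 = \left(- \frac{2}{4} + 2 \cdot 4\right) 16550 = \left(\left(-2\right) \frac{1}{4} + 8\right) 16550 = \left(- \frac{1}{2} + 8\right) 16550 = \frac{15}{2} \cdot 16550 = 124125$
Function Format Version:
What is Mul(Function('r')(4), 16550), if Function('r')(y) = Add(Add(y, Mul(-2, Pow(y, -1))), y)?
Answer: 124125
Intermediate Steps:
Function('r')(y) = Add(Mul(-2, Pow(y, -1)), Mul(2, y))
Mul(Function('r')(4), 16550) = Mul(Add(Mul(-2, Pow(4, -1)), Mul(2, 4)), 16550) = Mul(Add(Mul(-2, Rational(1, 4)), 8), 16550) = Mul(Add(Rational(-1, 2), 8), 16550) = Mul(Rational(15, 2), 16550) = 124125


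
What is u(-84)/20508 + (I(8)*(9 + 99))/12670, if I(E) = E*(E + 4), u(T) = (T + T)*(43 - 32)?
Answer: 7883866/10826515 ≈ 0.72820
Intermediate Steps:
u(T) = 22*T (u(T) = (2*T)*11 = 22*T)
I(E) = E*(4 + E)
u(-84)/20508 + (I(8)*(9 + 99))/12670 = (22*(-84))/20508 + ((8*(4 + 8))*(9 + 99))/12670 = -1848*1/20508 + ((8*12)*108)*(1/12670) = -154/1709 + (96*108)*(1/12670) = -154/1709 + 10368*(1/12670) = -154/1709 + 5184/6335 = 7883866/10826515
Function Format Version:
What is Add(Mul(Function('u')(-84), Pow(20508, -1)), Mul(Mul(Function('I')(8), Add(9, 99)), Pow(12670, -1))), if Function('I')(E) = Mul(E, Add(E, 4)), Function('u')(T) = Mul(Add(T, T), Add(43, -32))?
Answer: Rational(7883866, 10826515) ≈ 0.72820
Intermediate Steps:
Function('u')(T) = Mul(22, T) (Function('u')(T) = Mul(Mul(2, T), 11) = Mul(22, T))
Function('I')(E) = Mul(E, Add(4, E))
Add(Mul(Function('u')(-84), Pow(20508, -1)), Mul(Mul(Function('I')(8), Add(9, 99)), Pow(12670, -1))) = Add(Mul(Mul(22, -84), Pow(20508, -1)), Mul(Mul(Mul(8, Add(4, 8)), Add(9, 99)), Pow(12670, -1))) = Add(Mul(-1848, Rational(1, 20508)), Mul(Mul(Mul(8, 12), 108), Rational(1, 12670))) = Add(Rational(-154, 1709), Mul(Mul(96, 108), Rational(1, 12670))) = Add(Rational(-154, 1709), Mul(10368, Rational(1, 12670))) = Add(Rational(-154, 1709), Rational(5184, 6335)) = Rational(7883866, 10826515)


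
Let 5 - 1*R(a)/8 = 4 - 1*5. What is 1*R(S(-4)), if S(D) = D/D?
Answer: 48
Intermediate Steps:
S(D) = 1
R(a) = 48 (R(a) = 40 - 8*(4 - 1*5) = 40 - 8*(4 - 5) = 40 - 8*(-1) = 40 + 8 = 48)
1*R(S(-4)) = 1*48 = 48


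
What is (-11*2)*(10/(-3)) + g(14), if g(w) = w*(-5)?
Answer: 10/3 ≈ 3.3333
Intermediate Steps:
g(w) = -5*w
(-11*2)*(10/(-3)) + g(14) = (-11*2)*(10/(-3)) - 5*14 = -220*(-1)/3 - 70 = -22*(-10/3) - 70 = 220/3 - 70 = 10/3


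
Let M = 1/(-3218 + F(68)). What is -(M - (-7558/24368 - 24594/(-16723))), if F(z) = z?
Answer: 53217396563/45844432200 ≈ 1.1608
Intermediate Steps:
M = -1/3150 (M = 1/(-3218 + 68) = 1/(-3150) = -1/3150 ≈ -0.00031746)
-(M - (-7558/24368 - 24594/(-16723))) = -(-1/3150 - (-7558/24368 - 24594/(-16723))) = -(-1/3150 - (-7558*1/24368 - 24594*(-1/16723))) = -(-1/3150 - (-3779/12184 + 24594/16723)) = -(-1/3150 - 1*236457079/203753032) = -(-1/3150 - 236457079/203753032) = -1*(-53217396563/45844432200) = 53217396563/45844432200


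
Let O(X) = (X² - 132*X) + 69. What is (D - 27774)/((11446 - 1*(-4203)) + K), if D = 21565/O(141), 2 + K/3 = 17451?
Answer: -37140047/90978648 ≈ -0.40823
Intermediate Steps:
K = 52347 (K = -6 + 3*17451 = -6 + 52353 = 52347)
O(X) = 69 + X² - 132*X
D = 21565/1338 (D = 21565/(69 + 141² - 132*141) = 21565/(69 + 19881 - 18612) = 21565/1338 ≈ 16.117)
(D - 27774)/((11446 - 1*(-4203)) + K) = (21565/1338 - 27774)/((11446 - 1*(-4203)) + 52347) = -37140047/(1338*((11446 + 4203) + 52347)) = -37140047/(1338*(15649 + 52347)) = -37140047/1338/67996 = -37140047/1338*1/67996 = -37140047/90978648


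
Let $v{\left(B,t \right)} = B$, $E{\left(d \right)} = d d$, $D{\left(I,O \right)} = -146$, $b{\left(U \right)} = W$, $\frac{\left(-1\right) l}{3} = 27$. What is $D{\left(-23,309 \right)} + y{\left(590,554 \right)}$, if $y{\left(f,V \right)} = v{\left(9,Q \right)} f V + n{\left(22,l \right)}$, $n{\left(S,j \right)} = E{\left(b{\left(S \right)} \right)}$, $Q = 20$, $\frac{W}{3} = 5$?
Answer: $2941819$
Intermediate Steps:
$l = -81$ ($l = \left(-3\right) 27 = -81$)
$W = 15$ ($W = 3 \cdot 5 = 15$)
$b{\left(U \right)} = 15$
$E{\left(d \right)} = d^{2}$
$n{\left(S,j \right)} = 225$ ($n{\left(S,j \right)} = 15^{2} = 225$)
$y{\left(f,V \right)} = 225 + 9 V f$ ($y{\left(f,V \right)} = 9 f V + 225 = 9 V f + 225 = 225 + 9 V f$)
$D{\left(-23,309 \right)} + y{\left(590,554 \right)} = -146 + \left(225 + 9 \cdot 554 \cdot 590\right) = -146 + \left(225 + 2941740\right) = -146 + 2941965 = 2941819$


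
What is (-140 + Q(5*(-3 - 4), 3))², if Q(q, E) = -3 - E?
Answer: 21316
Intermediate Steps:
(-140 + Q(5*(-3 - 4), 3))² = (-140 + (-3 - 1*3))² = (-140 + (-3 - 3))² = (-140 - 6)² = (-146)² = 21316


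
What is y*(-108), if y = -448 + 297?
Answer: 16308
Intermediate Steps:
y = -151
y*(-108) = -151*(-108) = 16308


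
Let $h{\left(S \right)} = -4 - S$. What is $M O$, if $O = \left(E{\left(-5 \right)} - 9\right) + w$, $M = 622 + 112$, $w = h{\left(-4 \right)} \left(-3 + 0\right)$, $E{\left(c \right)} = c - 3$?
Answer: $-12478$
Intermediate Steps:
$E{\left(c \right)} = -3 + c$ ($E{\left(c \right)} = c - 3 = -3 + c$)
$w = 0$ ($w = \left(-4 - -4\right) \left(-3 + 0\right) = \left(-4 + 4\right) \left(-3\right) = 0 \left(-3\right) = 0$)
$M = 734$
$O = -17$ ($O = \left(\left(-3 - 5\right) - 9\right) + 0 = \left(-8 - 9\right) + 0 = -17 + 0 = -17$)
$M O = 734 \left(-17\right) = -12478$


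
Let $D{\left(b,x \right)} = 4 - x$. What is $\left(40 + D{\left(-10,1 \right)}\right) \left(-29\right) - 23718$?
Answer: $-24965$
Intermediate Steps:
$\left(40 + D{\left(-10,1 \right)}\right) \left(-29\right) - 23718 = \left(40 + \left(4 - 1\right)\right) \left(-29\right) - 23718 = \left(40 + 3\right) \left(-29\right) - 23718 = 43 \left(-29\right) - 23718 = -1247 - 23718 = -24965$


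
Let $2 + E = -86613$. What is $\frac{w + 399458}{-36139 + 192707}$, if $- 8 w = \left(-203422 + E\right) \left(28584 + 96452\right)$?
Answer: $\frac{9067065499}{313136} \approx 28956.0$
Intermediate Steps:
$E = -86615$ ($E = -2 - 86613 = -86615$)
$w = \frac{9066266583}{2}$ ($w = - \frac{\left(-203422 - 86615\right) \left(28584 + 96452\right)}{8} = - \frac{\left(-290037\right) 125036}{8} = \left(- \frac{1}{8}\right) \left(-36265066332\right) = \frac{9066266583}{2} \approx 4.5331 \cdot 10^{9}$)
$\frac{w + 399458}{-36139 + 192707} = \frac{\frac{9066266583}{2} + 399458}{-36139 + 192707} = \frac{9067065499}{2 \cdot 156568} = \frac{9067065499}{2} \cdot \frac{1}{156568} = \frac{9067065499}{313136}$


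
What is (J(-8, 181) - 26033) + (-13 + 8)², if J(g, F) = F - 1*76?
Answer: -25903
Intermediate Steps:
J(g, F) = -76 + F (J(g, F) = F - 76 = -76 + F)
(J(-8, 181) - 26033) + (-13 + 8)² = ((-76 + 181) - 26033) + (-13 + 8)² = (105 - 26033) + (-5)² = -25928 + 25 = -25903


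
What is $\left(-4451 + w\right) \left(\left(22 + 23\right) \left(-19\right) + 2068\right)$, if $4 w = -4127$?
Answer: $- \frac{26602303}{4} \approx -6.6506 \cdot 10^{6}$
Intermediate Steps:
$w = - \frac{4127}{4}$ ($w = \frac{1}{4} \left(-4127\right) = - \frac{4127}{4} \approx -1031.8$)
$\left(-4451 + w\right) \left(\left(22 + 23\right) \left(-19\right) + 2068\right) = \left(-4451 - \frac{4127}{4}\right) \left(\left(22 + 23\right) \left(-19\right) + 2068\right) = - \frac{21931 \left(45 \left(-19\right) + 2068\right)}{4} = - \frac{21931 \left(-855 + 2068\right)}{4} = \left(- \frac{21931}{4}\right) 1213 = - \frac{26602303}{4}$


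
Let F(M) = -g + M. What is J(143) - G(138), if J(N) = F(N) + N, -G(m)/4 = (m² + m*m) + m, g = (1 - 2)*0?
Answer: 153190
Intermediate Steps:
g = 0 (g = -1*0 = 0)
F(M) = M (F(M) = -1*0 + M = 0 + M = M)
G(m) = -8*m² - 4*m (G(m) = -4*((m² + m*m) + m) = -4*((m² + m²) + m) = -4*(2*m² + m) = -4*(m + 2*m²) = -8*m² - 4*m)
J(N) = 2*N (J(N) = N + N = 2*N)
J(143) - G(138) = 2*143 - (-4)*138*(1 + 2*138) = 286 - (-4)*138*(1 + 276) = 286 - (-4)*138*277 = 286 - 1*(-152904) = 286 + 152904 = 153190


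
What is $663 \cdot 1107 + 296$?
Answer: $734237$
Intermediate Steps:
$663 \cdot 1107 + 296 = 733941 + 296 = 734237$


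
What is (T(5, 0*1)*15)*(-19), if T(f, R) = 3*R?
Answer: 0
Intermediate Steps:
(T(5, 0*1)*15)*(-19) = ((3*(0*1))*15)*(-19) = ((3*0)*15)*(-19) = (0*15)*(-19) = 0*(-19) = 0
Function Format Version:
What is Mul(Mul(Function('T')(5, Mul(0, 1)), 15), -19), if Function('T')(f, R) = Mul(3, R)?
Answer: 0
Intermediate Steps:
Mul(Mul(Function('T')(5, Mul(0, 1)), 15), -19) = Mul(Mul(Mul(3, Mul(0, 1)), 15), -19) = Mul(Mul(Mul(3, 0), 15), -19) = Mul(Mul(0, 15), -19) = Mul(0, -19) = 0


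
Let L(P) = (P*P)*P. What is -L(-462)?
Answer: 98611128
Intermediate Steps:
L(P) = P³ (L(P) = P²*P = P³)
-L(-462) = -1*(-462)³ = -1*(-98611128) = 98611128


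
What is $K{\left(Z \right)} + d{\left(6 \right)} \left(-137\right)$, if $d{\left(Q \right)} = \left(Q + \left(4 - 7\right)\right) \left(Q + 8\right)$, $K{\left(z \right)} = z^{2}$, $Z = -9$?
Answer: $-5673$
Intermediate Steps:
$d{\left(Q \right)} = \left(-3 + Q\right) \left(8 + Q\right)$ ($d{\left(Q \right)} = \left(Q + \left(4 - 7\right)\right) \left(8 + Q\right) = \left(Q - 3\right) \left(8 + Q\right) = \left(-3 + Q\right) \left(8 + Q\right)$)
$K{\left(Z \right)} + d{\left(6 \right)} \left(-137\right) = \left(-9\right)^{2} + \left(-24 + 6^{2} + 5 \cdot 6\right) \left(-137\right) = 81 + \left(-24 + 36 + 30\right) \left(-137\right) = 81 + 42 \left(-137\right) = 81 - 5754 = -5673$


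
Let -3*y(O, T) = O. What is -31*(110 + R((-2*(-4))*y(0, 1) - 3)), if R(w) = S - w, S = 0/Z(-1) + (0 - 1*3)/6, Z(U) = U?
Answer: -6975/2 ≈ -3487.5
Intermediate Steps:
y(O, T) = -O/3
S = -½ (S = 0/(-1) + (0 - 1*3)/6 = 0*(-1) + (0 - 3)*(⅙) = 0 - 3*⅙ = 0 - ½ = -½ ≈ -0.50000)
R(w) = -½ - w
-31*(110 + R((-2*(-4))*y(0, 1) - 3)) = -31*(110 + (-½ - ((-2*(-4))*(-⅓*0) - 3))) = -31*(110 + (-½ - (8*0 - 3))) = -31*(110 + (-½ - (0 - 3))) = -31*(110 + (-½ - 1*(-3))) = -31*(110 + (-½ + 3)) = -31*(110 + 5/2) = -31*225/2 = -6975/2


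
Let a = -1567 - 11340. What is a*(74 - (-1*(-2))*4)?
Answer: -851862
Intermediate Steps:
a = -12907
a*(74 - (-1*(-2))*4) = -12907*(74 - (-1*(-2))*4) = -12907*(74 - 2*4) = -12907*(74 - 1*8) = -12907*(74 - 8) = -12907*66 = -851862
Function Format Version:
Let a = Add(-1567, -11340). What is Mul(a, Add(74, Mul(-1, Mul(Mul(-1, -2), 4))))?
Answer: -851862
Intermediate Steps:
a = -12907
Mul(a, Add(74, Mul(-1, Mul(Mul(-1, -2), 4)))) = Mul(-12907, Add(74, Mul(-1, Mul(Mul(-1, -2), 4)))) = Mul(-12907, Add(74, Mul(-1, Mul(2, 4)))) = Mul(-12907, Add(74, Mul(-1, 8))) = Mul(-12907, Add(74, -8)) = Mul(-12907, 66) = -851862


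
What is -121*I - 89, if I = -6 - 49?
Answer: 6566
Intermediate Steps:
I = -55
-121*I - 89 = -121*(-55) - 89 = 6655 - 89 = 6566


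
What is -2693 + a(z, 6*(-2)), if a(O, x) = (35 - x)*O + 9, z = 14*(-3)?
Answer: -4658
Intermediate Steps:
z = -42
a(O, x) = 9 + O*(35 - x) (a(O, x) = O*(35 - x) + 9 = 9 + O*(35 - x))
-2693 + a(z, 6*(-2)) = -2693 + (9 + 35*(-42) - 1*(-42)*6*(-2)) = -2693 + (9 - 1470 - 1*(-42)*(-12)) = -2693 + (9 - 1470 - 504) = -2693 - 1965 = -4658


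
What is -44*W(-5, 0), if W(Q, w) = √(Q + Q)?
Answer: -44*I*√10 ≈ -139.14*I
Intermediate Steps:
W(Q, w) = √2*√Q (W(Q, w) = √(2*Q) = √2*√Q)
-44*W(-5, 0) = -44*√2*√(-5) = -44*√2*I*√5 = -44*I*√10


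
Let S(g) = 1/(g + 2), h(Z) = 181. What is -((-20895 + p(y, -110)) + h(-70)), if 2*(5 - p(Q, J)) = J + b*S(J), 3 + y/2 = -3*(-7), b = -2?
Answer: 2230633/108 ≈ 20654.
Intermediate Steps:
y = 36 (y = -6 + 2*(-3*(-7)) = -6 + 2*21 = -6 + 42 = 36)
S(g) = 1/(2 + g)
p(Q, J) = 5 + 1/(2 + J) - J/2 (p(Q, J) = 5 - (J - 2/(2 + J))/2 = 5 + (1/(2 + J) - J/2) = 5 + 1/(2 + J) - J/2)
-((-20895 + p(y, -110)) + h(-70)) = -((-20895 + (2 + (2 - 110)*(10 - 1*(-110)))/(2*(2 - 110))) + 181) = -((-20895 + (1/2)*(2 - 108*(10 + 110))/(-108)) + 181) = -((-20895 + (1/2)*(-1/108)*(2 - 108*120)) + 181) = -((-20895 + (1/2)*(-1/108)*(2 - 12960)) + 181) = -((-20895 + (1/2)*(-1/108)*(-12958)) + 181) = -((-20895 + 6479/108) + 181) = -(-2250181/108 + 181) = -1*(-2230633/108) = 2230633/108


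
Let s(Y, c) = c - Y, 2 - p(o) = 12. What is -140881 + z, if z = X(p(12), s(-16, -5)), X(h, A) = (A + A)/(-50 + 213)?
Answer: -22963581/163 ≈ -1.4088e+5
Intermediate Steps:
p(o) = -10 (p(o) = 2 - 1*12 = 2 - 12 = -10)
X(h, A) = 2*A/163 (X(h, A) = (2*A)/163 = (2*A)*(1/163) = 2*A/163)
z = 22/163 (z = 2*(-5 - 1*(-16))/163 = 2*(-5 + 16)/163 = (2/163)*11 = 22/163 ≈ 0.13497)
-140881 + z = -140881 + 22/163 = -22963581/163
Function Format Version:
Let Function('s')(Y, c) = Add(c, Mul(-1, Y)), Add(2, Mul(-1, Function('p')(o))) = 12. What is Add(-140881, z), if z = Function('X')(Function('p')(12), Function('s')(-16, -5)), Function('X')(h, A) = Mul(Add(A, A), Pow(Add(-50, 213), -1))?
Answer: Rational(-22963581, 163) ≈ -1.4088e+5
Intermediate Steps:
Function('p')(o) = -10 (Function('p')(o) = Add(2, Mul(-1, 12)) = Add(2, -12) = -10)
Function('X')(h, A) = Mul(Rational(2, 163), A) (Function('X')(h, A) = Mul(Mul(2, A), Pow(163, -1)) = Mul(Mul(2, A), Rational(1, 163)) = Mul(Rational(2, 163), A))
z = Rational(22, 163) (z = Mul(Rational(2, 163), Add(-5, Mul(-1, -16))) = Mul(Rational(2, 163), Add(-5, 16)) = Mul(Rational(2, 163), 11) = Rational(22, 163) ≈ 0.13497)
Add(-140881, z) = Add(-140881, Rational(22, 163)) = Rational(-22963581, 163)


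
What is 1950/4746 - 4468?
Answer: -3533863/791 ≈ -4467.6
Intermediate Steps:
1950/4746 - 4468 = 1950*(1/4746) - 4468 = 325/791 - 4468 = -3533863/791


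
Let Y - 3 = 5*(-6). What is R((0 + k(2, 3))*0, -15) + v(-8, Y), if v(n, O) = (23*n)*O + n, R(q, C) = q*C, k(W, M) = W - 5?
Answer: 4960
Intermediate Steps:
k(W, M) = -5 + W
R(q, C) = C*q
Y = -27 (Y = 3 + 5*(-6) = 3 - 30 = -27)
v(n, O) = n + 23*O*n (v(n, O) = 23*O*n + n = n + 23*O*n)
R((0 + k(2, 3))*0, -15) + v(-8, Y) = -15*(0 + (-5 + 2))*0 - 8*(1 + 23*(-27)) = -15*(0 - 3)*0 - 8*(1 - 621) = -(-45)*0 - 8*(-620) = -15*0 + 4960 = 0 + 4960 = 4960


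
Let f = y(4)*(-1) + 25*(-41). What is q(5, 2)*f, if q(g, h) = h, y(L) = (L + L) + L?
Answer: -2074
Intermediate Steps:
y(L) = 3*L (y(L) = 2*L + L = 3*L)
f = -1037 (f = (3*4)*(-1) + 25*(-41) = 12*(-1) - 1025 = -12 - 1025 = -1037)
q(5, 2)*f = 2*(-1037) = -2074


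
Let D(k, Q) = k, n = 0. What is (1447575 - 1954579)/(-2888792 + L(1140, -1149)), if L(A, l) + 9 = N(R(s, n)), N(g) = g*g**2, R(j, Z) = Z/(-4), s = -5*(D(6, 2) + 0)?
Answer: 507004/2888801 ≈ 0.17551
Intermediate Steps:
s = -30 (s = -5*(6 + 0) = -5*6 = -30)
R(j, Z) = -Z/4 (R(j, Z) = Z*(-1/4) = -Z/4)
N(g) = g**3
L(A, l) = -9 (L(A, l) = -9 + (-1/4*0)**3 = -9 + 0**3 = -9 + 0 = -9)
(1447575 - 1954579)/(-2888792 + L(1140, -1149)) = (1447575 - 1954579)/(-2888792 - 9) = -507004/(-2888801) = -507004*(-1/2888801) = 507004/2888801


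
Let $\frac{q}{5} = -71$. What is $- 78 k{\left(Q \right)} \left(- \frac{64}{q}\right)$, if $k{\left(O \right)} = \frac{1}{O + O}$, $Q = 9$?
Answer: $- \frac{832}{1065} \approx -0.78122$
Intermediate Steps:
$q = -355$ ($q = 5 \left(-71\right) = -355$)
$k{\left(O \right)} = \frac{1}{2 O}$
$- 78 k{\left(Q \right)} \left(- \frac{64}{q}\right) = - 78 \frac{1}{2 \cdot 9} \left(- \frac{64}{-355}\right) = - 78 \cdot \frac{1}{2} \cdot \frac{1}{9} \left(\left(-64\right) \left(- \frac{1}{355}\right)\right) = \left(-78\right) \frac{1}{18} \cdot \frac{64}{355} = \left(- \frac{13}{3}\right) \frac{64}{355} = - \frac{832}{1065}$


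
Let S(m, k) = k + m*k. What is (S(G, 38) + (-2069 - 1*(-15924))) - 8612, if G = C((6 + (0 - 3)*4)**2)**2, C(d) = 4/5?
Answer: 132633/25 ≈ 5305.3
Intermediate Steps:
C(d) = 4/5 (C(d) = 4*(1/5) = 4/5)
G = 16/25 (G = (4/5)**2 = 16/25 ≈ 0.64000)
S(m, k) = k + k*m
(S(G, 38) + (-2069 - 1*(-15924))) - 8612 = (38*(1 + 16/25) + (-2069 - 1*(-15924))) - 8612 = (38*(41/25) + (-2069 + 15924)) - 8612 = (1558/25 + 13855) - 8612 = 347933/25 - 8612 = 132633/25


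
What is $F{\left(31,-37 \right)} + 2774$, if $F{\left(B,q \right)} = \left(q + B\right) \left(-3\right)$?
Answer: $2792$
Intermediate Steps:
$F{\left(B,q \right)} = - 3 B - 3 q$ ($F{\left(B,q \right)} = \left(B + q\right) \left(-3\right) = - 3 B - 3 q$)
$F{\left(31,-37 \right)} + 2774 = \left(\left(-3\right) 31 - -111\right) + 2774 = \left(-93 + 111\right) + 2774 = 18 + 2774 = 2792$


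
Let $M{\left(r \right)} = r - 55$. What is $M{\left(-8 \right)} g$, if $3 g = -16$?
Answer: $336$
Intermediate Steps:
$M{\left(r \right)} = -55 + r$
$g = - \frac{16}{3}$ ($g = \frac{1}{3} \left(-16\right) = - \frac{16}{3} \approx -5.3333$)
$M{\left(-8 \right)} g = \left(-55 - 8\right) \left(- \frac{16}{3}\right) = \left(-63\right) \left(- \frac{16}{3}\right) = 336$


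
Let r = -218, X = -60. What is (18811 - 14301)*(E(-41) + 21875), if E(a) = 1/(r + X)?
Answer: 13713216495/139 ≈ 9.8656e+7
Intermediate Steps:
E(a) = -1/278 (E(a) = 1/(-218 - 60) = 1/(-278) = -1/278)
(18811 - 14301)*(E(-41) + 21875) = (18811 - 14301)*(-1/278 + 21875) = 4510*(6081249/278) = 13713216495/139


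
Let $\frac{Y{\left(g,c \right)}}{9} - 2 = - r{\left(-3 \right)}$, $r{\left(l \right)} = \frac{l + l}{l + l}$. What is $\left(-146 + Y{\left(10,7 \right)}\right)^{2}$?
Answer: $18769$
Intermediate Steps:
$r{\left(l \right)} = 1$ ($r{\left(l \right)} = \frac{2 l}{2 l} = 2 l \frac{1}{2 l} = 1$)
$Y{\left(g,c \right)} = 9$ ($Y{\left(g,c \right)} = 18 + 9 \left(\left(-1\right) 1\right) = 18 + 9 \left(-1\right) = 18 - 9 = 9$)
$\left(-146 + Y{\left(10,7 \right)}\right)^{2} = \left(-146 + 9\right)^{2} = \left(-137\right)^{2} = 18769$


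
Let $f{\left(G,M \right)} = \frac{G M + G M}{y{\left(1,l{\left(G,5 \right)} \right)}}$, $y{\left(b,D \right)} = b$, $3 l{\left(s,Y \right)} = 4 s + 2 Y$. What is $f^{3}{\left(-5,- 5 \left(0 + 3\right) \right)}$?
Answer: $3375000$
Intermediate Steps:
$l{\left(s,Y \right)} = \frac{2 Y}{3} + \frac{4 s}{3}$ ($l{\left(s,Y \right)} = \frac{4 s + 2 Y}{3} = \frac{2 Y + 4 s}{3} = \frac{2 Y}{3} + \frac{4 s}{3}$)
$f{\left(G,M \right)} = 2 G M$ ($f{\left(G,M \right)} = \frac{G M + G M}{1} = 2 G M 1 = 2 G M$)
$f^{3}{\left(-5,- 5 \left(0 + 3\right) \right)} = \left(2 \left(-5\right) \left(- 5 \left(0 + 3\right)\right)\right)^{3} = \left(2 \left(-5\right) \left(\left(-5\right) 3\right)\right)^{3} = \left(2 \left(-5\right) \left(-15\right)\right)^{3} = 150^{3} = 3375000$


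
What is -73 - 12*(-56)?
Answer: 599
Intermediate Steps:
-73 - 12*(-56) = -73 + 672 = 599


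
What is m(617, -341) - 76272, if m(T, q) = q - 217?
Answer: -76830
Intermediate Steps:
m(T, q) = -217 + q
m(617, -341) - 76272 = (-217 - 341) - 76272 = -558 - 76272 = -76830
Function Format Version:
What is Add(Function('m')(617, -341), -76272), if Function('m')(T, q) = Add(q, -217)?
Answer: -76830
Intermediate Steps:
Function('m')(T, q) = Add(-217, q)
Add(Function('m')(617, -341), -76272) = Add(Add(-217, -341), -76272) = Add(-558, -76272) = -76830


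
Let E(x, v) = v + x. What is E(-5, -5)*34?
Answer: -340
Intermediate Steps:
E(-5, -5)*34 = (-5 - 5)*34 = -10*34 = -340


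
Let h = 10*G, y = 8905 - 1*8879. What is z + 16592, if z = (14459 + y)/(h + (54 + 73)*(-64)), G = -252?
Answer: 176657131/10648 ≈ 16591.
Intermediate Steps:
y = 26 (y = 8905 - 8879 = 26)
h = -2520 (h = 10*(-252) = -2520)
z = -14485/10648 (z = (14459 + 26)/(-2520 + (54 + 73)*(-64)) = 14485/(-2520 + 127*(-64)) = 14485/(-2520 - 8128) = 14485/(-10648) = 14485*(-1/10648) = -14485/10648 ≈ -1.3603)
z + 16592 = -14485/10648 + 16592 = 176657131/10648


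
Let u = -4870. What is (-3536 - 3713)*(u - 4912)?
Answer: 70909718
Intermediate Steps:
(-3536 - 3713)*(u - 4912) = (-3536 - 3713)*(-4870 - 4912) = -7249*(-9782) = 70909718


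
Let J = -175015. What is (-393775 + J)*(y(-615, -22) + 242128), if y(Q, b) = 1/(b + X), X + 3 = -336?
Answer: -49716914059530/361 ≈ -1.3772e+11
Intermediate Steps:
X = -339 (X = -3 - 336 = -339)
y(Q, b) = 1/(-339 + b) (y(Q, b) = 1/(b - 339) = 1/(-339 + b))
(-393775 + J)*(y(-615, -22) + 242128) = (-393775 - 175015)*(1/(-339 - 22) + 242128) = -568790*(1/(-361) + 242128) = -568790*(-1/361 + 242128) = -568790*87408207/361 = -49716914059530/361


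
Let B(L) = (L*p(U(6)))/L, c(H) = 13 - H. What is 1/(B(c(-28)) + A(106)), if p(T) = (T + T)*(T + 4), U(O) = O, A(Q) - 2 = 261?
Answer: 1/383 ≈ 0.0026110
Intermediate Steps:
A(Q) = 263 (A(Q) = 2 + 261 = 263)
p(T) = 2*T*(4 + T) (p(T) = (2*T)*(4 + T) = 2*T*(4 + T))
B(L) = 120 (B(L) = (L*(2*6*(4 + 6)))/L = (L*(2*6*10))/L = (L*120)/L = (120*L)/L = 120)
1/(B(c(-28)) + A(106)) = 1/(120 + 263) = 1/383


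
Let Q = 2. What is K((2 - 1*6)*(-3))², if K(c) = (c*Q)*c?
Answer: 82944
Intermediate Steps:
K(c) = 2*c² (K(c) = (c*2)*c = (2*c)*c = 2*c²)
K((2 - 1*6)*(-3))² = (2*((2 - 1*6)*(-3))²)² = (2*((2 - 6)*(-3))²)² = (2*(-4*(-3))²)² = (2*12²)² = (2*144)² = 288² = 82944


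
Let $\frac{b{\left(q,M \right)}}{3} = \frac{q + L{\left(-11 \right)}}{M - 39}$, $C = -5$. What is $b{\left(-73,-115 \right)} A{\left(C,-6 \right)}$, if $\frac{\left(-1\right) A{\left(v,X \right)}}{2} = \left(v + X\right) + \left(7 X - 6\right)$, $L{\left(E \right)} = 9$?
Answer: $\frac{11328}{77} \approx 147.12$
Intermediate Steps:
$A{\left(v,X \right)} = 12 - 16 X - 2 v$ ($A{\left(v,X \right)} = - 2 \left(\left(v + X\right) + \left(7 X - 6\right)\right) = - 2 \left(\left(X + v\right) + \left(-6 + 7 X\right)\right) = - 2 \left(-6 + v + 8 X\right) = 12 - 16 X - 2 v$)
$b{\left(q,M \right)} = \frac{3 \left(9 + q\right)}{-39 + M}$ ($b{\left(q,M \right)} = 3 \frac{q + 9}{M - 39} = 3 \frac{9 + q}{-39 + M} = \frac{3 \left(9 + q\right)}{-39 + M}$)
$b{\left(-73,-115 \right)} A{\left(C,-6 \right)} = \frac{3 \left(9 - 73\right)}{-39 - 115} \left(12 - -96 - -10\right) = 3 \frac{1}{-154} \left(-64\right) \left(12 + 96 + 10\right) = 3 \left(- \frac{1}{154}\right) \left(-64\right) 118 = \frac{96}{77} \cdot 118 = \frac{11328}{77}$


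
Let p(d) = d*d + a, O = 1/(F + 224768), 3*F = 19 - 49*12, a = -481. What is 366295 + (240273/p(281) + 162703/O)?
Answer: 955884696104891/26160 ≈ 3.6540e+10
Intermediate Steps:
F = -569/3 (F = (19 - 49*12)/3 = (19 - 588)/3 = (1/3)*(-569) = -569/3 ≈ -189.67)
O = 3/673735 (O = 1/(-569/3 + 224768) = 1/(673735/3) = 3/673735 ≈ 4.4528e-6)
p(d) = -481 + d**2 (p(d) = d*d - 481 = d**2 - 481 = -481 + d**2)
366295 + (240273/p(281) + 162703/O) = 366295 + (240273/(-481 + 281**2) + 162703/(3/673735)) = 366295 + (240273/(-481 + 78961) + 162703*(673735/3)) = 366295 + (240273/78480 + 109618705705/3) = 366295 + (240273*(1/78480) + 109618705705/3) = 366295 + (26697/8720 + 109618705705/3) = 366295 + 955875113827691/26160 = 955884696104891/26160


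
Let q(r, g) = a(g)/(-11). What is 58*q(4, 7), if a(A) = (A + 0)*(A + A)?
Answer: -5684/11 ≈ -516.73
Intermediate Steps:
a(A) = 2*A² (a(A) = A*(2*A) = 2*A²)
q(r, g) = -2*g²/11 (q(r, g) = (2*g²)/(-11) = (2*g²)*(-1/11) = -2*g²/11)
58*q(4, 7) = 58*(-2/11*7²) = 58*(-2/11*49) = 58*(-98/11) = -5684/11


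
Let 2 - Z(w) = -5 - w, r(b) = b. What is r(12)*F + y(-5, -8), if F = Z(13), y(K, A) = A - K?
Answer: 237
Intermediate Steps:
Z(w) = 7 + w (Z(w) = 2 - (-5 - w) = 2 + (5 + w) = 7 + w)
F = 20 (F = 7 + 13 = 20)
r(12)*F + y(-5, -8) = 12*20 + (-8 - 1*(-5)) = 240 + (-8 + 5) = 240 - 3 = 237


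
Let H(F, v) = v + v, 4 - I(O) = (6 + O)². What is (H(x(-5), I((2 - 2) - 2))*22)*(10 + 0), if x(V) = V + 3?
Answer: -5280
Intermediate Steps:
x(V) = 3 + V
I(O) = 4 - (6 + O)²
H(F, v) = 2*v
(H(x(-5), I((2 - 2) - 2))*22)*(10 + 0) = ((2*(4 - (6 + ((2 - 2) - 2))²))*22)*(10 + 0) = ((2*(4 - (6 + (0 - 2))²))*22)*10 = ((2*(4 - (6 - 2)²))*22)*10 = ((2*(4 - 1*4²))*22)*10 = ((2*(4 - 1*16))*22)*10 = ((2*(4 - 16))*22)*10 = ((2*(-12))*22)*10 = -24*22*10 = -528*10 = -5280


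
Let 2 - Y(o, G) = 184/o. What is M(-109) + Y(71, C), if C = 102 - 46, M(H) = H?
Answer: -7781/71 ≈ -109.59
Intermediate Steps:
C = 56
Y(o, G) = 2 - 184/o
M(-109) + Y(71, C) = -109 + (2 - 184/71) = -109 - 42/71 = -7781/71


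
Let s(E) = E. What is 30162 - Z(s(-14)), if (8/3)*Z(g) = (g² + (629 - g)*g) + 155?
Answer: 267249/8 ≈ 33406.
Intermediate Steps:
Z(g) = 465/8 + 3*g²/8 + 3*g*(629 - g)/8 (Z(g) = 3*((g² + (629 - g)*g) + 155)/8 = 3*((g² + g*(629 - g)) + 155)/8 = 3*(155 + g² + g*(629 - g))/8 = 465/8 + 3*g²/8 + 3*g*(629 - g)/8)
30162 - Z(s(-14)) = 30162 - (465/8 + (1887/8)*(-14)) = 30162 - (465/8 - 13209/4) = 30162 - 1*(-25953/8) = 30162 + 25953/8 = 267249/8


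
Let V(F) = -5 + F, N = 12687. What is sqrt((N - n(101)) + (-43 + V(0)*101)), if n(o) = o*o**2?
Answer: I*sqrt(1018162) ≈ 1009.0*I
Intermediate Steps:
n(o) = o**3
sqrt((N - n(101)) + (-43 + V(0)*101)) = sqrt((12687 - 1*101**3) + (-43 + (-5 + 0)*101)) = sqrt((12687 - 1*1030301) + (-43 - 5*101)) = sqrt((12687 - 1030301) + (-43 - 505)) = sqrt(-1017614 - 548) = sqrt(-1018162) = I*sqrt(1018162)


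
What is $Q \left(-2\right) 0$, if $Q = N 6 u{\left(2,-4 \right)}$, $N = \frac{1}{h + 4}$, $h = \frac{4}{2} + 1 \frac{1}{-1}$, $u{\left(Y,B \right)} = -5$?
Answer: $0$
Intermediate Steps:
$h = 1$ ($h = 4 \cdot \frac{1}{2} + 1 \left(-1\right) = 2 - 1 = 1$)
$N = \frac{1}{5}$ ($N = \frac{1}{1 + 4} = \frac{1}{5} \approx 0.2$)
$Q = -6$ ($Q = \frac{1}{5} \cdot 6 \left(-5\right) = \frac{6}{5} \left(-5\right) = -6$)
$Q \left(-2\right) 0 = \left(-6\right) \left(-2\right) 0 = 12 \cdot 0 = 0$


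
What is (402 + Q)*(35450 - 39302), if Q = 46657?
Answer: -181271268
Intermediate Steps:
(402 + Q)*(35450 - 39302) = (402 + 46657)*(35450 - 39302) = 47059*(-3852) = -181271268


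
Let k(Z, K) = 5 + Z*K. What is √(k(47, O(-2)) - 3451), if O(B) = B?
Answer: 2*I*√885 ≈ 59.498*I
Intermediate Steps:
k(Z, K) = 5 + K*Z
√(k(47, O(-2)) - 3451) = √((5 - 2*47) - 3451) = √((5 - 94) - 3451) = √(-89 - 3451) = √(-3540) = 2*I*√885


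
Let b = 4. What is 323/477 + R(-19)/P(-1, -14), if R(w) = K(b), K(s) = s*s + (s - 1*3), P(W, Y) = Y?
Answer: -3587/6678 ≈ -0.53714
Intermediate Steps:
K(s) = -3 + s + s² (K(s) = s² + (s - 3) = s² + (-3 + s) = -3 + s + s²)
R(w) = 17 (R(w) = -3 + 4 + 4² = -3 + 4 + 16 = 17)
323/477 + R(-19)/P(-1, -14) = 323/477 + 17/(-14) = 323*(1/477) + 17*(-1/14) = 323/477 - 17/14 = -3587/6678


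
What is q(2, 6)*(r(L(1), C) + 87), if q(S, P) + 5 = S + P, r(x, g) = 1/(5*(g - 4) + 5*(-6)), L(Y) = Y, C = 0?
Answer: 13047/50 ≈ 260.94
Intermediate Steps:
r(x, g) = 1/(-50 + 5*g) (r(x, g) = 1/(5*(-4 + g) - 30) = 1/((-20 + 5*g) - 30) = 1/(-50 + 5*g))
q(S, P) = -5 + P + S (q(S, P) = -5 + (S + P) = -5 + (P + S) = -5 + P + S)
q(2, 6)*(r(L(1), C) + 87) = (-5 + 6 + 2)*(1/(5*(-10 + 0)) + 87) = 3*((1/5)/(-10) + 87) = 3*((1/5)*(-1/10) + 87) = 3*(-1/50 + 87) = 3*(4349/50) = 13047/50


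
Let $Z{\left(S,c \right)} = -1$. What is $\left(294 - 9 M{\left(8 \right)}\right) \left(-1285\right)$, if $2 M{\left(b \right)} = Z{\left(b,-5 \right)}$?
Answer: $- \frac{767145}{2} \approx -3.8357 \cdot 10^{5}$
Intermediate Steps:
$M{\left(b \right)} = - \frac{1}{2}$ ($M{\left(b \right)} = \frac{1}{2} \left(-1\right) = - \frac{1}{2}$)
$\left(294 - 9 M{\left(8 \right)}\right) \left(-1285\right) = \left(294 - - \frac{9}{2}\right) \left(-1285\right) = \left(294 + \frac{9}{2}\right) \left(-1285\right) = \frac{597}{2} \left(-1285\right) = - \frac{767145}{2}$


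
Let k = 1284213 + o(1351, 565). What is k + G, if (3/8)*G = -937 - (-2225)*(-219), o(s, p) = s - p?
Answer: -50699/3 ≈ -16900.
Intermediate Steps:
G = -3905696/3 (G = 8*(-937 - (-2225)*(-219))/3 = 8*(-937 - 445*1095)/3 = 8*(-937 - 487275)/3 = (8/3)*(-488212) = -3905696/3 ≈ -1.3019e+6)
k = 1284999 (k = 1284213 + (1351 - 1*565) = 1284213 + (1351 - 565) = 1284213 + 786 = 1284999)
k + G = 1284999 - 3905696/3 = -50699/3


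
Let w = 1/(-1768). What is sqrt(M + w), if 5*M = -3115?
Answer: 3*I*sqrt(54094170)/884 ≈ 24.96*I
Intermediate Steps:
M = -623 (M = (1/5)*(-3115) = -623)
w = -1/1768 ≈ -0.00056561
sqrt(M + w) = sqrt(-623 - 1/1768) = sqrt(-1101465/1768) = 3*I*sqrt(54094170)/884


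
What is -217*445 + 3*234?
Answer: -95863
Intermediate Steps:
-217*445 + 3*234 = -96565 + 702 = -95863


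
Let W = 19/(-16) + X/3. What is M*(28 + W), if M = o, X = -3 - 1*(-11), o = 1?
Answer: 1415/48 ≈ 29.479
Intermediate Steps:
X = 8 (X = -3 + 11 = 8)
M = 1
W = 71/48 (W = 19/(-16) + 8/3 = 19*(-1/16) + 8*(⅓) = -19/16 + 8/3 = 71/48 ≈ 1.4792)
M*(28 + W) = 1*(28 + 71/48) = 1*(1415/48) = 1415/48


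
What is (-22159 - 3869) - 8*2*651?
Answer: -36444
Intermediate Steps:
(-22159 - 3869) - 8*2*651 = -26028 - 16*651 = -26028 - 10416 = -36444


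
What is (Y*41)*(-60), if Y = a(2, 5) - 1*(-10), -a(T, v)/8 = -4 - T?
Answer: -142680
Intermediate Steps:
a(T, v) = 32 + 8*T (a(T, v) = -8*(-4 - T) = 32 + 8*T)
Y = 58 (Y = (32 + 8*2) - 1*(-10) = (32 + 16) + 10 = 48 + 10 = 58)
(Y*41)*(-60) = (58*41)*(-60) = 2378*(-60) = -142680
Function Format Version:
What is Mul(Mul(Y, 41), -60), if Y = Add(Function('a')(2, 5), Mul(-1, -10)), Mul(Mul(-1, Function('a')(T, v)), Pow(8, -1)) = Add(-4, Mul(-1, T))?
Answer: -142680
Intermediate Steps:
Function('a')(T, v) = Add(32, Mul(8, T)) (Function('a')(T, v) = Mul(-8, Add(-4, Mul(-1, T))) = Add(32, Mul(8, T)))
Y = 58 (Y = Add(Add(32, Mul(8, 2)), Mul(-1, -10)) = Add(Add(32, 16), 10) = Add(48, 10) = 58)
Mul(Mul(Y, 41), -60) = Mul(Mul(58, 41), -60) = Mul(2378, -60) = -142680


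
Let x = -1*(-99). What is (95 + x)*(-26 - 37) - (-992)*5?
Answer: -7262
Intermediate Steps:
x = 99
(95 + x)*(-26 - 37) - (-992)*5 = (95 + 99)*(-26 - 37) - (-992)*5 = 194*(-63) - 1*(-4960) = -12222 + 4960 = -7262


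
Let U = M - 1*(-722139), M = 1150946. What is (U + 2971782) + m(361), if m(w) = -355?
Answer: 4844512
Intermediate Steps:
U = 1873085 (U = 1150946 - 1*(-722139) = 1150946 + 722139 = 1873085)
(U + 2971782) + m(361) = (1873085 + 2971782) - 355 = 4844867 - 355 = 4844512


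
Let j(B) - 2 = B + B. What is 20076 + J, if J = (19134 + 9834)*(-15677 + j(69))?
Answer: -450055740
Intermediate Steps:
j(B) = 2 + 2*B (j(B) = 2 + (B + B) = 2 + 2*B)
J = -450075816 (J = (19134 + 9834)*(-15677 + (2 + 2*69)) = 28968*(-15677 + (2 + 138)) = 28968*(-15677 + 140) = 28968*(-15537) = -450075816)
20076 + J = 20076 - 450075816 = -450055740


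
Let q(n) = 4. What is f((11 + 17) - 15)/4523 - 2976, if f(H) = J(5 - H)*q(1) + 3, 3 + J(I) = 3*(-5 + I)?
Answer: -13460613/4523 ≈ -2976.0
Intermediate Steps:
J(I) = -18 + 3*I (J(I) = -3 + 3*(-5 + I) = -3 + (-15 + 3*I) = -18 + 3*I)
f(H) = -9 - 12*H (f(H) = (-18 + 3*(5 - H))*4 + 3 = (-18 + (15 - 3*H))*4 + 3 = (-3 - 3*H)*4 + 3 = (-12 - 12*H) + 3 = -9 - 12*H)
f((11 + 17) - 15)/4523 - 2976 = (-9 - 12*((11 + 17) - 15))/4523 - 2976 = (-9 - 12*(28 - 15))*(1/4523) - 2976 = (-9 - 12*13)*(1/4523) - 2976 = (-9 - 156)*(1/4523) - 2976 = -165*1/4523 - 2976 = -165/4523 - 2976 = -13460613/4523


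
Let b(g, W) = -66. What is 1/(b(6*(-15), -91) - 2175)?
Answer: -1/2241 ≈ -0.00044623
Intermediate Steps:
1/(b(6*(-15), -91) - 2175) = 1/(-66 - 2175) = 1/(-2241) = -1/2241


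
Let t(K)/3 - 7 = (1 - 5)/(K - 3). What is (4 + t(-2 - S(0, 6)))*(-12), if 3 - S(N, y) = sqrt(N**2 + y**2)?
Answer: -372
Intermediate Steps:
S(N, y) = 3 - sqrt(N**2 + y**2)
t(K) = 21 - 12/(-3 + K) (t(K) = 21 + 3*((1 - 5)/(K - 3)) = 21 + 3*(-4/(-3 + K)) = 21 - 12/(-3 + K))
(4 + t(-2 - S(0, 6)))*(-12) = (4 + 3*(-25 + 7*(-2 - (3 - sqrt(0**2 + 6**2))))/(-3 + (-2 - (3 - sqrt(0**2 + 6**2)))))*(-12) = (4 + 3*(-25 + 7*(-2 - (3 - sqrt(0 + 36))))/(-3 + (-2 - (3 - sqrt(0 + 36)))))*(-12) = (4 + 3*(-25 + 7*(-2 - (3 - sqrt(36))))/(-3 + (-2 - (3 - sqrt(36)))))*(-12) = (4 + 3*(-25 + 7*(-2 - (3 - 1*6)))/(-3 + (-2 - (3 - 1*6))))*(-12) = (4 + 3*(-25 + 7*(-2 - (3 - 6)))/(-3 + (-2 - (3 - 6))))*(-12) = (4 + 3*(-25 + 7*(-2 - 1*(-3)))/(-3 + (-2 - 1*(-3))))*(-12) = (4 + 3*(-25 + 7*(-2 + 3))/(-3 + (-2 + 3)))*(-12) = (4 + 3*(-25 + 7*1)/(-3 + 1))*(-12) = (4 + 3*(-25 + 7)/(-2))*(-12) = (4 + 3*(-1/2)*(-18))*(-12) = (4 + 27)*(-12) = 31*(-12) = -372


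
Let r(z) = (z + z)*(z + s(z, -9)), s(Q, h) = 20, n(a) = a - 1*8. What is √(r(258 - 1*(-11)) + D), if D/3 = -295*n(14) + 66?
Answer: √150370 ≈ 387.78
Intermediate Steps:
n(a) = -8 + a (n(a) = a - 8 = -8 + a)
r(z) = 2*z*(20 + z) (r(z) = (z + z)*(z + 20) = (2*z)*(20 + z) = 2*z*(20 + z))
D = -5112 (D = 3*(-295*(-8 + 14) + 66) = 3*(-295*6 + 66) = 3*(-1770 + 66) = 3*(-1704) = -5112)
√(r(258 - 1*(-11)) + D) = √(2*(258 - 1*(-11))*(20 + (258 - 1*(-11))) - 5112) = √(2*(258 + 11)*(20 + (258 + 11)) - 5112) = √(2*269*(20 + 269) - 5112) = √(2*269*289 - 5112) = √(155482 - 5112) = √150370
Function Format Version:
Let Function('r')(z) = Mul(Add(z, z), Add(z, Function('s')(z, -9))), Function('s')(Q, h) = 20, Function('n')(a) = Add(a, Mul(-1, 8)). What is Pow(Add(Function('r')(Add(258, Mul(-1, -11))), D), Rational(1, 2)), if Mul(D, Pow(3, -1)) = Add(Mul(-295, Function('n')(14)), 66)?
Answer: Pow(150370, Rational(1, 2)) ≈ 387.78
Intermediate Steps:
Function('n')(a) = Add(-8, a) (Function('n')(a) = Add(a, -8) = Add(-8, a))
Function('r')(z) = Mul(2, z, Add(20, z)) (Function('r')(z) = Mul(Add(z, z), Add(z, 20)) = Mul(Mul(2, z), Add(20, z)) = Mul(2, z, Add(20, z)))
D = -5112 (D = Mul(3, Add(Mul(-295, Add(-8, 14)), 66)) = Mul(3, Add(Mul(-295, 6), 66)) = Mul(3, Add(-1770, 66)) = Mul(3, -1704) = -5112)
Pow(Add(Function('r')(Add(258, Mul(-1, -11))), D), Rational(1, 2)) = Pow(Add(Mul(2, Add(258, Mul(-1, -11)), Add(20, Add(258, Mul(-1, -11)))), -5112), Rational(1, 2)) = Pow(Add(Mul(2, Add(258, 11), Add(20, Add(258, 11))), -5112), Rational(1, 2)) = Pow(Add(Mul(2, 269, Add(20, 269)), -5112), Rational(1, 2)) = Pow(Add(Mul(2, 269, 289), -5112), Rational(1, 2)) = Pow(Add(155482, -5112), Rational(1, 2)) = Pow(150370, Rational(1, 2))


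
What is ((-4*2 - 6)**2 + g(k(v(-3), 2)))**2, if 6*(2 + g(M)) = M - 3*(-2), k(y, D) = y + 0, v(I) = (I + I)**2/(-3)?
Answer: 37249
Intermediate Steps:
v(I) = -4*I**2/3 (v(I) = (2*I)**2*(-1/3) = (4*I**2)*(-1/3) = -4*I**2/3)
k(y, D) = y
g(M) = -1 + M/6 (g(M) = -2 + (M - 3*(-2))/6 = -2 + (M + 6)/6 = -2 + (6 + M)/6 = -2 + (1 + M/6) = -1 + M/6)
((-4*2 - 6)**2 + g(k(v(-3), 2)))**2 = ((-4*2 - 6)**2 + (-1 + (-4/3*(-3)**2)/6))**2 = ((-8 - 6)**2 + (-1 + (-4/3*9)/6))**2 = ((-14)**2 + (-1 + (1/6)*(-12)))**2 = (196 + (-1 - 2))**2 = (196 - 3)**2 = 193**2 = 37249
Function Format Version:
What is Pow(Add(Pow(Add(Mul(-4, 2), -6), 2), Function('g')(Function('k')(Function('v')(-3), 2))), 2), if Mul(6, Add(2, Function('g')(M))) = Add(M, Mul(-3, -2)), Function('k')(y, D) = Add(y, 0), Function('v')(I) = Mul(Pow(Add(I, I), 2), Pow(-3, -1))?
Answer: 37249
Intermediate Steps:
Function('v')(I) = Mul(Rational(-4, 3), Pow(I, 2)) (Function('v')(I) = Mul(Pow(Mul(2, I), 2), Rational(-1, 3)) = Mul(Mul(4, Pow(I, 2)), Rational(-1, 3)) = Mul(Rational(-4, 3), Pow(I, 2)))
Function('k')(y, D) = y
Function('g')(M) = Add(-1, Mul(Rational(1, 6), M)) (Function('g')(M) = Add(-2, Mul(Rational(1, 6), Add(M, Mul(-3, -2)))) = Add(-2, Mul(Rational(1, 6), Add(M, 6))) = Add(-2, Mul(Rational(1, 6), Add(6, M))) = Add(-2, Add(1, Mul(Rational(1, 6), M))) = Add(-1, Mul(Rational(1, 6), M)))
Pow(Add(Pow(Add(Mul(-4, 2), -6), 2), Function('g')(Function('k')(Function('v')(-3), 2))), 2) = Pow(Add(Pow(Add(Mul(-4, 2), -6), 2), Add(-1, Mul(Rational(1, 6), Mul(Rational(-4, 3), Pow(-3, 2))))), 2) = Pow(Add(Pow(Add(-8, -6), 2), Add(-1, Mul(Rational(1, 6), Mul(Rational(-4, 3), 9)))), 2) = Pow(Add(Pow(-14, 2), Add(-1, Mul(Rational(1, 6), -12))), 2) = Pow(Add(196, Add(-1, -2)), 2) = Pow(Add(196, -3), 2) = Pow(193, 2) = 37249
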